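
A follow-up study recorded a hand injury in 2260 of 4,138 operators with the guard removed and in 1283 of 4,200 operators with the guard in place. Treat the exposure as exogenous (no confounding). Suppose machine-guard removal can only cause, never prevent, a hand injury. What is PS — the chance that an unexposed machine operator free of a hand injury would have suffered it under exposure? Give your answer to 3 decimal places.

PS ≈ 0.347

p₁ = P(outcome | exposed) = 2260/4138 = 0.54616
p₀ = P(outcome | unexposed) = 1283/4200 = 0.30548
Under exogeneity and monotonicity, PS = (p₁ − p₀) / (1 − p₀).
PS = (0.54616 − 0.30548) / (1 − 0.30548) = 0.24068 / 0.69452 ≈ 0.3465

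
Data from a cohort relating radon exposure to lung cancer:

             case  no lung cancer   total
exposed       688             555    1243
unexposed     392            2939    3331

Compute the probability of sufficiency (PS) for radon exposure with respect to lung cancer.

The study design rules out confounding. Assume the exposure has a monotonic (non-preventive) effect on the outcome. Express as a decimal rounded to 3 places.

p₁ = P(outcome | exposed) = 688/1243 = 0.5535
p₀ = P(outcome | unexposed) = 392/3331 = 0.11768
Under exogeneity and monotonicity, PS = (p₁ − p₀)/(1 − p₀).
PS = (0.5535 − 0.11768) / 0.88232 ≈ 0.4939

PS ≈ 0.494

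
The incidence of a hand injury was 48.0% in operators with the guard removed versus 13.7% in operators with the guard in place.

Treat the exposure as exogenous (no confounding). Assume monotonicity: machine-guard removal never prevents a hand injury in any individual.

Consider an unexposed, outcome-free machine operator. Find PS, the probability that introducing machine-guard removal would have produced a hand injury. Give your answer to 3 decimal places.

p₁ = 0.48, p₀ = 0.137.
Under exogeneity and monotonicity, PS = (p₁ − p₀) / (1 − p₀).
PS = (0.48 − 0.137) / (1 − 0.137) = 0.343 / 0.863 ≈ 0.3975

PS ≈ 0.397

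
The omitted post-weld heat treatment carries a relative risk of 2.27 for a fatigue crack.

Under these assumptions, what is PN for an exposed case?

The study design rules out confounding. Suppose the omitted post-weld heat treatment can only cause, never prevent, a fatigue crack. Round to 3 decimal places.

Under exogeneity and monotonicity, PN = (RR − 1) / RR = 1 − 1/RR.
PN = (2.27 − 1) / 2.27 = 1.27 / 2.27 ≈ 0.5595

PN ≈ 0.559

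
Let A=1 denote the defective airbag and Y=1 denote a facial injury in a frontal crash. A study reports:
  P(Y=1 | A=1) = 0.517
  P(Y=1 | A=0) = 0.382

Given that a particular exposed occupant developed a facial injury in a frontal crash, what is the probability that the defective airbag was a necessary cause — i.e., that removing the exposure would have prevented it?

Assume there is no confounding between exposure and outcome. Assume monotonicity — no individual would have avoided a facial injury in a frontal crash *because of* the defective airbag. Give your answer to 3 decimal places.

Let p₁ = 0.517, p₀ = 0.382.
Under exogeneity and monotonicity, PN = (p₁ − p₀) / p₁.
PN = (0.517 − 0.382) / 0.517 = 0.135 / 0.517 ≈ 0.2611

PN ≈ 0.261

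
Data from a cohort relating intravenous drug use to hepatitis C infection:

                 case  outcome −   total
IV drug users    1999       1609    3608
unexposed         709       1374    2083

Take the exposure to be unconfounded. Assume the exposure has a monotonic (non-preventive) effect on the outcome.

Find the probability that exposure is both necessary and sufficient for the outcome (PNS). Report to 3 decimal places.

p₁ = P(outcome | exposed) = 1999/3608 = 0.55405
p₀ = P(outcome | unexposed) = 709/2083 = 0.34037
Under exogeneity and monotonicity, PNS = p₁ − p₀.
PNS = 0.55405 − 0.34037 = 0.21367

PNS ≈ 0.214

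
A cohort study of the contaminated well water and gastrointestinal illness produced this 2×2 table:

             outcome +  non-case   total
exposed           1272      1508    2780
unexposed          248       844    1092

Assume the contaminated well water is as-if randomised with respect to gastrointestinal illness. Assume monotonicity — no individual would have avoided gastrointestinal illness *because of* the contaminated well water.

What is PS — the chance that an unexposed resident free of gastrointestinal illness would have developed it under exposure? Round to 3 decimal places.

PS ≈ 0.298

p₁ = P(outcome | exposed) = 1272/2780 = 0.45755
p₀ = P(outcome | unexposed) = 248/1092 = 0.22711
Under exogeneity and monotonicity, PS = (p₁ − p₀)/(1 − p₀).
PS = (0.45755 − 0.22711) / 0.77289 ≈ 0.2982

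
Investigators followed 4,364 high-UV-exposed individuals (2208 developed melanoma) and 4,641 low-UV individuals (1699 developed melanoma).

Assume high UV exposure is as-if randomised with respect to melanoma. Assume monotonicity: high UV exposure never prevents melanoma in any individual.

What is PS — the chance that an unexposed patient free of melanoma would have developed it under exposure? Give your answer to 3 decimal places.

p₁ = P(outcome | exposed) = 2208/4364 = 0.50596
p₀ = P(outcome | unexposed) = 1699/4641 = 0.36608
Under exogeneity and monotonicity, PS = (p₁ − p₀) / (1 − p₀).
PS = (0.50596 − 0.36608) / (1 − 0.36608) = 0.13987 / 0.63392 ≈ 0.2206

PS ≈ 0.221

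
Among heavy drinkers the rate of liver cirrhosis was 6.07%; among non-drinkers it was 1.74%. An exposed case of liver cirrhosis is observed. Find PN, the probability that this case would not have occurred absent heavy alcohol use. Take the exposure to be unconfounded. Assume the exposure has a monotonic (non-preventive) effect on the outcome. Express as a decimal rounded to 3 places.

p₁ = 0.0607, p₀ = 0.0174.
Under exogeneity and monotonicity, PN = (p₁ − p₀) / p₁.
PN = (0.0607 − 0.0174) / 0.0607 = 0.0433 / 0.0607 ≈ 0.7133

PN ≈ 0.713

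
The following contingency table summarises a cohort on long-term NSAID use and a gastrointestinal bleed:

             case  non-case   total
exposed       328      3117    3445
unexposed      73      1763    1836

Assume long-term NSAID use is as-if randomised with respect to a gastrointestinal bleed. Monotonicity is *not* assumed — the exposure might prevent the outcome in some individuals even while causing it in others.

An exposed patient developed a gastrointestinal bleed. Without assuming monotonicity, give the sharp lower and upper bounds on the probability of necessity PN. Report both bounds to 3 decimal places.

0.582 ≤ PN ≤ 1.000

p₁ = P(outcome | exposed) = 328/3445 = 0.09521
p₀ = P(outcome | unexposed) = 73/1836 = 0.03976
Under exogeneity alone the bounds on PN are max{0,(p₁−p₀)/p₁} ≤ PN ≤ min{1,(1−p₀)/p₁}.
  lower = (p₁ − p₀)/p₁ = 0.05545 / 0.09521 ≈ 0.5824
  upper = min{1, (1 − p₀)/p₁} = 0.96024 / 0.09521 ≈ 10.0854 → capped at 1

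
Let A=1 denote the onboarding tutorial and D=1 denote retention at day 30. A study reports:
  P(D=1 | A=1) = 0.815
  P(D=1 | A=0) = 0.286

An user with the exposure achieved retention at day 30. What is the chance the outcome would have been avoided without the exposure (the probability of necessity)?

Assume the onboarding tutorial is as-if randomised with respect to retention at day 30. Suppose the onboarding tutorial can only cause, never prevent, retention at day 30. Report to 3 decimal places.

PN ≈ 0.649

Let p₁ = 0.815, p₀ = 0.286.
Under exogeneity and monotonicity, PN = (p₁ − p₀) / p₁.
PN = (0.815 − 0.286) / 0.815 = 0.529 / 0.815 ≈ 0.6491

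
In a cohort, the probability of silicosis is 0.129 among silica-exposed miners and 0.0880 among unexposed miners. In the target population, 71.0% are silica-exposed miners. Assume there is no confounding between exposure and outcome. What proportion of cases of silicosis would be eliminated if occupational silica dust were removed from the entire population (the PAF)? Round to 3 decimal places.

PAF ≈ 0.249

Let p₁ = 0.129, p₀ = 0.088.
Overall risk P(Y=1) = π·p₁ + (1−π)·p₀ = 0.71×0.129 + 0.29×0.088 = 0.11711.
Under exogeneity, PAF = [P(Y=1) − p₀] / P(Y=1).
PAF = (0.11711 − 0.088) / 0.11711 ≈ 0.2486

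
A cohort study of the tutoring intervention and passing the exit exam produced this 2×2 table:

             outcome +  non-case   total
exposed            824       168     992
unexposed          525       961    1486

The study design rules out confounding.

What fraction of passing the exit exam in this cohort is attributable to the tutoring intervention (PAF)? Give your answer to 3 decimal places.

PAF ≈ 0.351

p₁ = P(outcome | exposed) = 824/992 = 0.83065
p₀ = P(outcome | unexposed) = 525/1486 = 0.3533
Exposure prevalence π = 992/2478 = 0.40032; overall risk P(Y=1) = 0.54439.
Under exogeneity, PAF = [P(Y=1) − p₀]/P(Y=1).
PAF = (0.54439 − 0.3533) / 0.54439 ≈ 0.3510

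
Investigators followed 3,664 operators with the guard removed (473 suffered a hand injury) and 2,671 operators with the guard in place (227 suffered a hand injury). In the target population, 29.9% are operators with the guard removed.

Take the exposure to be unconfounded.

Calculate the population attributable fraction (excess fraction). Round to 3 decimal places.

p₁ = P(outcome | exposed) = 473/3664 = 0.12909
p₀ = P(outcome | unexposed) = 227/2671 = 0.084987
Overall risk P(Y=1) = π·p₁ + (1−π)·p₀ = 0.299×0.12909 + 0.701×0.084987 = 0.098175.
Under exogeneity, PAF = [P(Y=1) − p₀] / P(Y=1).
PAF = (0.098175 − 0.084987) / 0.098175 ≈ 0.1343

PAF ≈ 0.134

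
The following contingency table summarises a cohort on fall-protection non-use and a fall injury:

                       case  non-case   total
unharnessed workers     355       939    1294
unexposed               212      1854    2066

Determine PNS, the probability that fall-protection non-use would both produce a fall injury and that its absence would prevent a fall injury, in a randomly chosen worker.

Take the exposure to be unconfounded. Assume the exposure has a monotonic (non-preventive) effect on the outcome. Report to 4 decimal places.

p₁ = P(outcome | exposed) = 355/1294 = 0.27434
p₀ = P(outcome | unexposed) = 212/2066 = 0.10261
Under exogeneity and monotonicity, PNS = p₁ − p₀.
PNS = 0.27434 − 0.10261 = 0.17173

PNS ≈ 0.1717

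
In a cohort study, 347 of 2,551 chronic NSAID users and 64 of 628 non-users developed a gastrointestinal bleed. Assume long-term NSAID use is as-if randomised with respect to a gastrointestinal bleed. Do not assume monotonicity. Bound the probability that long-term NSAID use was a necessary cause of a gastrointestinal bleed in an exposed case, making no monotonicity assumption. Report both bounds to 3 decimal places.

0.251 ≤ PN ≤ 1.000

p₁ = P(outcome | exposed) = 347/2551 = 0.13603
p₀ = P(outcome | unexposed) = 64/628 = 0.10191
Under exogeneity alone the bounds on PN are max{0,(p₁−p₀)/p₁} ≤ PN ≤ min{1,(1−p₀)/p₁}.
  lower = (p₁ − p₀)/p₁ = 0.034114 / 0.13603 ≈ 0.2508
  upper = min{1, (1 − p₀)/p₁} = 0.89809 / 0.13603 ≈ 6.6024 → capped at 1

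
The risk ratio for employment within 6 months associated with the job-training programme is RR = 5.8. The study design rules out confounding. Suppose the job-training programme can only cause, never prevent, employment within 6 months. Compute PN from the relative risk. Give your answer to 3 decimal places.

Under exogeneity and monotonicity, PN = (RR − 1) / RR = 1 − 1/RR.
PN = (5.8 − 1) / 5.8 = 4.8 / 5.8 ≈ 0.8276

PN ≈ 0.828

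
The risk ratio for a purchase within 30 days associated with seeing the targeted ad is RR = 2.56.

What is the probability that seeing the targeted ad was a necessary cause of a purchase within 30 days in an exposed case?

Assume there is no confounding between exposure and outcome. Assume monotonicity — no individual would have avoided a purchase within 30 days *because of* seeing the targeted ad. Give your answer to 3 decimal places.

PN ≈ 0.609

Under exogeneity and monotonicity, PN = (RR − 1) / RR = 1 − 1/RR.
PN = (2.56 − 1) / 2.56 = 1.56 / 2.56 ≈ 0.6094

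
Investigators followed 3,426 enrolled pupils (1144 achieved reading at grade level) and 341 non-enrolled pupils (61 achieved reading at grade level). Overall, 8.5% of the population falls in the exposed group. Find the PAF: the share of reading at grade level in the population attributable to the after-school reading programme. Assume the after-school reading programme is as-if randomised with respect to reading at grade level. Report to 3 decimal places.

p₁ = P(outcome | exposed) = 1144/3426 = 0.33392
p₀ = P(outcome | unexposed) = 61/341 = 0.17889
Overall risk P(Y=1) = π·p₁ + (1−π)·p₀ = 0.085×0.33392 + 0.915×0.17889 = 0.19206.
Under exogeneity, PAF = [P(Y=1) − p₀] / P(Y=1).
PAF = (0.19206 − 0.17889) / 0.19206 ≈ 0.0686

PAF ≈ 0.069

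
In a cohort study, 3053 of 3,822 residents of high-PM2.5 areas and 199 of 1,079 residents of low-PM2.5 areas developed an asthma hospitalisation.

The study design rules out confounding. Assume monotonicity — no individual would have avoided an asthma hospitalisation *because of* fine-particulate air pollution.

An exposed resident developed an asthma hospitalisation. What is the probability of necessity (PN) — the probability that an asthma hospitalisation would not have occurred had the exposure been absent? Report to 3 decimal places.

p₁ = P(outcome | exposed) = 3053/3822 = 0.7988
p₀ = P(outcome | unexposed) = 199/1079 = 0.18443
Under exogeneity and monotonicity, PN = (p₁ − p₀) / p₁.
PN = (0.7988 − 0.18443) / 0.7988 = 0.61437 / 0.7988 ≈ 0.7691

PN ≈ 0.769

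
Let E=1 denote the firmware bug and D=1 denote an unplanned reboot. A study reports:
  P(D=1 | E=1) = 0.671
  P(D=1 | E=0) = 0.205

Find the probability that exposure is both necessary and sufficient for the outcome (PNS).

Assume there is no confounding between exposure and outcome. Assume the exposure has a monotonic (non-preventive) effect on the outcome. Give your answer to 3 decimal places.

Let p₁ = 0.671, p₀ = 0.205.
Under exogeneity and monotonicity, PNS = p₁ − p₀.
PNS = 0.671 − 0.205 = 0.466

PNS ≈ 0.466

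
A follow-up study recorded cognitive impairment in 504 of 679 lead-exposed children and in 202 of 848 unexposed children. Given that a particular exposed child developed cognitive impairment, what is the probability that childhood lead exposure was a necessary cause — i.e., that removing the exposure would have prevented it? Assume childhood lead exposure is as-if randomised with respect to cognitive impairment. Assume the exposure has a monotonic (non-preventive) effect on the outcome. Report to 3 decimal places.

p₁ = P(outcome | exposed) = 504/679 = 0.74227
p₀ = P(outcome | unexposed) = 202/848 = 0.23821
Under exogeneity and monotonicity, PN = (p₁ − p₀) / p₁.
PN = (0.74227 − 0.23821) / 0.74227 = 0.50406 / 0.74227 ≈ 0.6791

PN ≈ 0.679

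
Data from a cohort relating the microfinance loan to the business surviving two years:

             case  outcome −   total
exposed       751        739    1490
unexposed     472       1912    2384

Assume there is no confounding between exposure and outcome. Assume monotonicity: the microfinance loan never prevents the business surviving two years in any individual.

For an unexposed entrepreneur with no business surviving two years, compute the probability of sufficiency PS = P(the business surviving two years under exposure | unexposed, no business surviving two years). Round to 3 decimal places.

p₁ = P(outcome | exposed) = 751/1490 = 0.50403
p₀ = P(outcome | unexposed) = 472/2384 = 0.19799
Under exogeneity and monotonicity, PS = (p₁ − p₀) / (1 − p₀).
PS = (0.50403 − 0.19799) / (1 − 0.19799) = 0.30604 / 0.80201 ≈ 0.3816

PS ≈ 0.382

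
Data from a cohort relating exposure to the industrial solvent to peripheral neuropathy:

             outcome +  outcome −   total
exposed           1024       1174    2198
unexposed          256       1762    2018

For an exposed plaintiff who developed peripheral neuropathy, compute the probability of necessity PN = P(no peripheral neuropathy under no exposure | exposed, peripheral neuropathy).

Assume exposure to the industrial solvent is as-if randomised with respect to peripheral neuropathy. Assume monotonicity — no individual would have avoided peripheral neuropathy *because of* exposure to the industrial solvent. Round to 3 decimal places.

p₁ = P(outcome | exposed) = 1024/2198 = 0.46588
p₀ = P(outcome | unexposed) = 256/2018 = 0.12686
Under exogeneity and monotonicity, PN = (p₁ − p₀) / p₁.
PN = (0.46588 − 0.12686) / 0.46588 = 0.33902 / 0.46588 ≈ 0.7277

PN ≈ 0.728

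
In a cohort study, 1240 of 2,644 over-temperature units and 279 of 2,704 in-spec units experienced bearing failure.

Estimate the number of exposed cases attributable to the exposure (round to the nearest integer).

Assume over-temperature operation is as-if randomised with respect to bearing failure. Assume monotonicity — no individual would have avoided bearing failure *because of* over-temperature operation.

about 967 cases

p₁ = P(outcome | exposed) = 1240/2644 = 0.46899
p₀ = P(outcome | unexposed) = 279/2704 = 0.10318
PN = (p₁ − p₀)/p₁ = (0.46899 − 0.10318) / 0.46899 ≈ 0.77999.
Attributable cases ≈ PN × (exposed cases) = 0.77999 × 1240 ≈ 967.19.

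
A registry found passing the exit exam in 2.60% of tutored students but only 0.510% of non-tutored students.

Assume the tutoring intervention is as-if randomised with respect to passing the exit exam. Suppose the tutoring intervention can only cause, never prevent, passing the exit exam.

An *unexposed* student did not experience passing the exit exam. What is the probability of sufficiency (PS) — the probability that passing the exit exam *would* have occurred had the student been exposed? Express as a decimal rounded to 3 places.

PS ≈ 0.021

p₁ = 0.026, p₀ = 0.0051.
Under exogeneity and monotonicity, PS = (p₁ − p₀) / (1 − p₀).
PS = (0.026 − 0.0051) / (1 − 0.0051) = 0.0209 / 0.9949 ≈ 0.0210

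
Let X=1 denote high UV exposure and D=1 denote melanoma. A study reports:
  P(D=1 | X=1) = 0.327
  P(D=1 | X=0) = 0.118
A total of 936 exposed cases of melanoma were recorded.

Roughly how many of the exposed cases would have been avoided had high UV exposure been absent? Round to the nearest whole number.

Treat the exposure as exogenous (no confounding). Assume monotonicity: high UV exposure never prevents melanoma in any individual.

about 598 cases

Let p₁ = 0.327, p₀ = 0.118.
PN = (p₁ − p₀)/p₁ = (0.327 − 0.118) / 0.327 ≈ 0.63914.
Attributable cases ≈ PN × (exposed cases) = 0.63914 × 936 ≈ 598.24.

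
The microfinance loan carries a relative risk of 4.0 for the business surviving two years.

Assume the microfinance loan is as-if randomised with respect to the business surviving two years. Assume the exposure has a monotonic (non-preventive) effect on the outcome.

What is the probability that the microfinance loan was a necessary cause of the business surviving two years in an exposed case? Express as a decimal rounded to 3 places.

PN ≈ 0.750

Under exogeneity and monotonicity, PN = (RR − 1) / RR = 1 − 1/RR.
PN = (4.0 − 1) / 4.0 = 3 / 4.0 ≈ 0.7500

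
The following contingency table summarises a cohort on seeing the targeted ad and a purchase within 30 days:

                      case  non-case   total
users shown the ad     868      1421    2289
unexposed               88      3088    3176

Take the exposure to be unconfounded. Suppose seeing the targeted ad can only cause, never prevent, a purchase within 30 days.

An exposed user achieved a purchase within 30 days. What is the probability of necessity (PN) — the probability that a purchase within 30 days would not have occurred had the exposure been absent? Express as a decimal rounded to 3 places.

PN ≈ 0.927

p₁ = P(outcome | exposed) = 868/2289 = 0.3792
p₀ = P(outcome | unexposed) = 88/3176 = 0.027708
Under exogeneity and monotonicity, PN = (p₁ − p₀)/p₁.
PN = (0.3792 − 0.027708) / 0.3792 ≈ 0.9269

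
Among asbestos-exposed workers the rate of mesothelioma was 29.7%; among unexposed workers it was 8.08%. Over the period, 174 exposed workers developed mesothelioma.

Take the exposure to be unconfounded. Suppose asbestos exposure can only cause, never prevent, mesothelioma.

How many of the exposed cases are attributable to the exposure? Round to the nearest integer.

about 127 cases

p₁ = 0.297, p₀ = 0.0808.
PN = (p₁ − p₀)/p₁ = (0.297 − 0.0808) / 0.297 ≈ 0.72795.
Attributable cases ≈ PN × (exposed cases) = 0.72795 × 174 ≈ 126.66.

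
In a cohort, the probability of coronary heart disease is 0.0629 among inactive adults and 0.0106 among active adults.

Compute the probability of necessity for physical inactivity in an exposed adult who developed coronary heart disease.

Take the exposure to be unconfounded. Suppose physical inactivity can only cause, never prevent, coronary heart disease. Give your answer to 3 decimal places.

PN ≈ 0.831

Let p₁ = 0.0629, p₀ = 0.0106.
Under exogeneity and monotonicity, PN = (p₁ − p₀) / p₁.
PN = (0.0629 − 0.0106) / 0.0629 = 0.0523 / 0.0629 ≈ 0.8315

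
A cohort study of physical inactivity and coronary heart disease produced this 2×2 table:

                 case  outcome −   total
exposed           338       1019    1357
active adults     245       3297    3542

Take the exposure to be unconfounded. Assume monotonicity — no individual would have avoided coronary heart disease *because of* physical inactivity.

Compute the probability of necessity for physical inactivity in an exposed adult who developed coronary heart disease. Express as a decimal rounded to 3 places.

PN ≈ 0.722

p₁ = P(outcome | exposed) = 338/1357 = 0.24908
p₀ = P(outcome | unexposed) = 245/3542 = 0.06917
Under exogeneity and monotonicity, PN = (p₁ − p₀)/p₁.
PN = (0.24908 − 0.06917) / 0.24908 ≈ 0.7223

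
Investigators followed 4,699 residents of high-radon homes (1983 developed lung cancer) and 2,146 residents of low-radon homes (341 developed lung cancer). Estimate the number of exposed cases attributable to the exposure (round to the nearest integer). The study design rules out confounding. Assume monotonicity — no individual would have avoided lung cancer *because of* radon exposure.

about 1236 cases

p₁ = P(outcome | exposed) = 1983/4699 = 0.422
p₀ = P(outcome | unexposed) = 341/2146 = 0.1589
PN = (p₁ − p₀)/p₁ = (0.422 − 0.1589) / 0.422 ≈ 0.62346.
Attributable cases ≈ PN × (exposed cases) = 0.62346 × 1983 ≈ 1236.33.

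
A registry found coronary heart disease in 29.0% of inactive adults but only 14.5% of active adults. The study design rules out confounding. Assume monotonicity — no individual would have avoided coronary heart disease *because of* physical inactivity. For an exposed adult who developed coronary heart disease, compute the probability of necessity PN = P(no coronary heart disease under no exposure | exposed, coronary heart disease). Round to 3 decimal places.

p₁ = 0.29, p₀ = 0.145.
Under exogeneity and monotonicity, PN = (p₁ − p₀) / p₁.
PN = (0.29 − 0.145) / 0.29 = 0.145 / 0.29 ≈ 0.5000

PN ≈ 0.500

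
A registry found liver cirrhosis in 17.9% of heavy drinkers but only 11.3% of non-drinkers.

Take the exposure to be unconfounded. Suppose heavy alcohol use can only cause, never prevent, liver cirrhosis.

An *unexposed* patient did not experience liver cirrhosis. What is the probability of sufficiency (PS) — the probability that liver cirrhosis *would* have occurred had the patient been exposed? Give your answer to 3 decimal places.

PS ≈ 0.074

p₁ = 0.179, p₀ = 0.113.
Under exogeneity and monotonicity, PS = (p₁ − p₀) / (1 − p₀).
PS = (0.179 − 0.113) / (1 − 0.113) = 0.066 / 0.887 ≈ 0.0744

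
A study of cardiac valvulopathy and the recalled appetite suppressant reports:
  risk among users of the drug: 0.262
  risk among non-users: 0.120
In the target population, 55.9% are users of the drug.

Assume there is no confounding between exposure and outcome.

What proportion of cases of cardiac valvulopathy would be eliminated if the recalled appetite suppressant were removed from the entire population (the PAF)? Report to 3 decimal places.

PAF ≈ 0.398

Let p₁ = 0.262, p₀ = 0.12.
Overall risk P(Y=1) = π·p₁ + (1−π)·p₀ = 0.559×0.262 + 0.441×0.12 = 0.19938.
Under exogeneity, PAF = [P(Y=1) − p₀] / P(Y=1).
PAF = (0.19938 − 0.12) / 0.19938 ≈ 0.3981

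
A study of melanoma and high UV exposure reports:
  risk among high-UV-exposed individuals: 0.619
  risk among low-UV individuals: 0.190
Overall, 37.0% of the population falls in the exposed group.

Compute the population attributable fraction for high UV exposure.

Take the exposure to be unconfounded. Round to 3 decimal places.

PAF ≈ 0.455

Let p₁ = 0.619, p₀ = 0.19.
Overall risk P(Y=1) = π·p₁ + (1−π)·p₀ = 0.37×0.619 + 0.63×0.19 = 0.34873.
Under exogeneity, PAF = [P(Y=1) − p₀] / P(Y=1).
PAF = (0.34873 − 0.19) / 0.34873 ≈ 0.4552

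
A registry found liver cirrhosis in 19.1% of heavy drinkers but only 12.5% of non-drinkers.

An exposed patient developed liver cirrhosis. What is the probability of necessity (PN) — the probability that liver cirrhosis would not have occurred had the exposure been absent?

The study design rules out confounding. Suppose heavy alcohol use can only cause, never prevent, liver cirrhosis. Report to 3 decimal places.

PN ≈ 0.346

p₁ = 0.191, p₀ = 0.125.
Under exogeneity and monotonicity, PN = (p₁ − p₀) / p₁.
PN = (0.191 − 0.125) / 0.191 = 0.066 / 0.191 ≈ 0.3455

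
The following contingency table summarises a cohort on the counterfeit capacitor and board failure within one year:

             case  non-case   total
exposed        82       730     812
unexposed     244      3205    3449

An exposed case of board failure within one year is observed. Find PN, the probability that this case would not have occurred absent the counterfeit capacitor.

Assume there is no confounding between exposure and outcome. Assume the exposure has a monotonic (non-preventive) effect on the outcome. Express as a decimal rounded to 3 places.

p₁ = P(outcome | exposed) = 82/812 = 0.10099
p₀ = P(outcome | unexposed) = 244/3449 = 0.070745
Under exogeneity and monotonicity, PN = (p₁ − p₀) / p₁.
PN = (0.10099 − 0.070745) / 0.10099 = 0.03024 / 0.10099 ≈ 0.2995

PN ≈ 0.299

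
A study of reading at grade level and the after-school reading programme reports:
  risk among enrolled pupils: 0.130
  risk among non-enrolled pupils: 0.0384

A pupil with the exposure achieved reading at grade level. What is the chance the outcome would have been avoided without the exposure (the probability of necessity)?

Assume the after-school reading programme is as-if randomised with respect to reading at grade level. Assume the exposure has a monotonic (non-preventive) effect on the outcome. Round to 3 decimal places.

Let p₁ = 0.13, p₀ = 0.0384.
Under exogeneity and monotonicity, PN = (p₁ − p₀) / p₁.
PN = (0.13 − 0.0384) / 0.13 = 0.0916 / 0.13 ≈ 0.7046

PN ≈ 0.705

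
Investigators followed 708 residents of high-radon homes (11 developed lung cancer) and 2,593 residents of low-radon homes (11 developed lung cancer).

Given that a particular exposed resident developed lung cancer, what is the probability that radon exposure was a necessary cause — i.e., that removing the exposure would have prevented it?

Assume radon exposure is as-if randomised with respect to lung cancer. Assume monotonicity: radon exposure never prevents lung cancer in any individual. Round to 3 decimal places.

PN ≈ 0.727

p₁ = P(outcome | exposed) = 11/708 = 0.015537
p₀ = P(outcome | unexposed) = 11/2593 = 0.0042422
Under exogeneity and monotonicity, PN = (p₁ − p₀) / p₁.
PN = (0.015537 − 0.0042422) / 0.015537 = 0.011295 / 0.015537 ≈ 0.7270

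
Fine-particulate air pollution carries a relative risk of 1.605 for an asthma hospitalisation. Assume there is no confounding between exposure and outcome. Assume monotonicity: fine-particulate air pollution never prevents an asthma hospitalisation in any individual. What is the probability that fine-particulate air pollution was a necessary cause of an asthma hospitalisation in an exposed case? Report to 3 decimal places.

Under exogeneity and monotonicity, PN = (RR − 1) / RR = 1 − 1/RR.
PN = (1.605 − 1) / 1.605 = 0.605 / 1.605 ≈ 0.3769

PN ≈ 0.377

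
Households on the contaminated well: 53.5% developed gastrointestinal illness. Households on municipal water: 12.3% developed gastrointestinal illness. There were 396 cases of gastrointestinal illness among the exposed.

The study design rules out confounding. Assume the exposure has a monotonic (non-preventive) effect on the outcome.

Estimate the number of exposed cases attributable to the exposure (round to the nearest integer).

about 305 cases

p₁ = 0.535, p₀ = 0.123.
PN = (p₁ − p₀)/p₁ = (0.535 − 0.123) / 0.535 ≈ 0.77009.
Attributable cases ≈ PN × (exposed cases) = 0.77009 × 396 ≈ 304.96.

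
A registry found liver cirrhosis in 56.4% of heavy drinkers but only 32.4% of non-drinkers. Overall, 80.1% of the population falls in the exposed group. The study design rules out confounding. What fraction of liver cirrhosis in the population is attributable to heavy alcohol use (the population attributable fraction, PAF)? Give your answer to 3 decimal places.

PAF ≈ 0.372

p₁ = 0.564, p₀ = 0.324.
Overall risk P(Y=1) = π·p₁ + (1−π)·p₀ = 0.801×0.564 + 0.199×0.324 = 0.51624.
Under exogeneity, PAF = [P(Y=1) − p₀] / P(Y=1).
PAF = (0.51624 − 0.324) / 0.51624 ≈ 0.3724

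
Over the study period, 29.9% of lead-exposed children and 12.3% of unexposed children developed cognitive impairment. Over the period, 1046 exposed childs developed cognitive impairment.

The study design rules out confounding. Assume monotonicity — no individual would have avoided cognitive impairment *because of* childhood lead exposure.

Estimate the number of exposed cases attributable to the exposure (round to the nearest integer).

p₁ = 0.299, p₀ = 0.123.
PN = (p₁ − p₀)/p₁ = (0.299 − 0.123) / 0.299 ≈ 0.58863.
Attributable cases ≈ PN × (exposed cases) = 0.58863 × 1046 ≈ 615.71.

about 616 cases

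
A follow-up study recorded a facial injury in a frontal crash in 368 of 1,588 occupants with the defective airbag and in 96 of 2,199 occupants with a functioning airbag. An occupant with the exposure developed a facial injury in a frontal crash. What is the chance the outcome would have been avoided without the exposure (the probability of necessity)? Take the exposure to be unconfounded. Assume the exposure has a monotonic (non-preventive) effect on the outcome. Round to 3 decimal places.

p₁ = P(outcome | exposed) = 368/1588 = 0.23174
p₀ = P(outcome | unexposed) = 96/2199 = 0.043656
Under exogeneity and monotonicity, PN = (p₁ − p₀) / p₁.
PN = (0.23174 − 0.043656) / 0.23174 = 0.18808 / 0.23174 ≈ 0.8116

PN ≈ 0.812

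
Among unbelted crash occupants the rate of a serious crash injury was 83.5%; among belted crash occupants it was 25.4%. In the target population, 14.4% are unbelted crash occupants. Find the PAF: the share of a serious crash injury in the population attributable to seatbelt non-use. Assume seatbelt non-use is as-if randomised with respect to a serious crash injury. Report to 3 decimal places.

PAF ≈ 0.248

p₁ = 0.835, p₀ = 0.254.
Overall risk P(Y=1) = π·p₁ + (1−π)·p₀ = 0.144×0.835 + 0.856×0.254 = 0.33766.
Under exogeneity, PAF = [P(Y=1) − p₀] / P(Y=1).
PAF = (0.33766 − 0.254) / 0.33766 ≈ 0.2478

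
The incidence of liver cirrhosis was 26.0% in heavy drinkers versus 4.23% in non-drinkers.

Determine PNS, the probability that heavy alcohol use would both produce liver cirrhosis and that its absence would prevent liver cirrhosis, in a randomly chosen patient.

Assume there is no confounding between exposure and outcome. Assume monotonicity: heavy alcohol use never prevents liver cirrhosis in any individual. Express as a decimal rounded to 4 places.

p₁ = 0.26, p₀ = 0.0423.
Under exogeneity and monotonicity, PNS = p₁ − p₀.
PNS = 0.26 − 0.0423 = 0.2177

PNS ≈ 0.2177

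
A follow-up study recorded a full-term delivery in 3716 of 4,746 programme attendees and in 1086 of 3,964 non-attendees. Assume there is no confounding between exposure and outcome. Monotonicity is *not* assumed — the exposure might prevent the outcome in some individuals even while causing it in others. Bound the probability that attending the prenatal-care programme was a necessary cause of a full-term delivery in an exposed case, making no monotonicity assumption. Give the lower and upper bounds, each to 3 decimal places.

0.650 ≤ PN ≤ 0.927

p₁ = P(outcome | exposed) = 3716/4746 = 0.78298
p₀ = P(outcome | unexposed) = 1086/3964 = 0.27397
Under exogeneity alone the bounds on PN are max{0,(p₁−p₀)/p₁} ≤ PN ≤ min{1,(1−p₀)/p₁}.
  lower = (p₁ − p₀)/p₁ = 0.50901 / 0.78298 ≈ 0.6501
  upper = min{1, (1 − p₀)/p₁} = 0.72603 / 0.78298 ≈ 0.9273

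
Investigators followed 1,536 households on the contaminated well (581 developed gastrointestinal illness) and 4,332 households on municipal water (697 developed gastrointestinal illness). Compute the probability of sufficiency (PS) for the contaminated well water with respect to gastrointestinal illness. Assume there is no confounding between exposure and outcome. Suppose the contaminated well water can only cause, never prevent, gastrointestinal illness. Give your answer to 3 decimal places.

p₁ = P(outcome | exposed) = 581/1536 = 0.37826
p₀ = P(outcome | unexposed) = 697/4332 = 0.1609
Under exogeneity and monotonicity, PS = (p₁ − p₀) / (1 − p₀).
PS = (0.37826 − 0.1609) / (1 − 0.1609) = 0.21736 / 0.8391 ≈ 0.2590

PS ≈ 0.259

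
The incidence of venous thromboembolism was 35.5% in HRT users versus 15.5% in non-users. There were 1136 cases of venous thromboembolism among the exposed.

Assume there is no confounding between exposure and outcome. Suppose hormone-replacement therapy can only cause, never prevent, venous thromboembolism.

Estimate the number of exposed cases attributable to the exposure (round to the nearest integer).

about 640 cases

p₁ = 0.355, p₀ = 0.155.
PN = (p₁ − p₀)/p₁ = (0.355 − 0.155) / 0.355 ≈ 0.56338.
Attributable cases ≈ PN × (exposed cases) = 0.56338 × 1136 ≈ 640.00.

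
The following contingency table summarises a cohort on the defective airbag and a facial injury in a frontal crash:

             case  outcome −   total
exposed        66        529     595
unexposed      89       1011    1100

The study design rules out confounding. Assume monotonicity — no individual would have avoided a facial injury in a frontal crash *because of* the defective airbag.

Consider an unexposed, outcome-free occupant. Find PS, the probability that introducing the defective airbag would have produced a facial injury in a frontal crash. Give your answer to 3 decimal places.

p₁ = P(outcome | exposed) = 66/595 = 0.11092
p₀ = P(outcome | unexposed) = 89/1100 = 0.080909
Under exogeneity and monotonicity, PS = (p₁ − p₀)/(1 − p₀).
PS = (0.11092 − 0.080909) / 0.91909 ≈ 0.0327

PS ≈ 0.033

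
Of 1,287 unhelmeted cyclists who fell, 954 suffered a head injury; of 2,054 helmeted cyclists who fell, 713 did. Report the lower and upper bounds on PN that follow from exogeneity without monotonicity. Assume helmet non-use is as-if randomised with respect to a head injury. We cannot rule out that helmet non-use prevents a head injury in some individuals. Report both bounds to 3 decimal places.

0.532 ≤ PN ≤ 0.881

p₁ = P(outcome | exposed) = 954/1287 = 0.74126
p₀ = P(outcome | unexposed) = 713/2054 = 0.34713
Under exogeneity alone the bounds on PN are max{0,(p₁−p₀)/p₁} ≤ PN ≤ min{1,(1−p₀)/p₁}.
  lower = (p₁ − p₀)/p₁ = 0.39413 / 0.74126 ≈ 0.5317
  upper = min{1, (1 − p₀)/p₁} = 0.65287 / 0.74126 ≈ 0.8808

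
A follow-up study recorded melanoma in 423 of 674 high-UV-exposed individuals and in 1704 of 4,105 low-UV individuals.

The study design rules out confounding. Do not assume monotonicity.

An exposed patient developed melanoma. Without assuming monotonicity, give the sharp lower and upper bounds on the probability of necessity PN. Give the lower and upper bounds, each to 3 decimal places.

0.339 ≤ PN ≤ 0.932

p₁ = P(outcome | exposed) = 423/674 = 0.6276
p₀ = P(outcome | unexposed) = 1704/4105 = 0.4151
Under exogeneity alone the bounds on PN are max{0,(p₁−p₀)/p₁} ≤ PN ≤ min{1,(1−p₀)/p₁}.
  lower = (p₁ − p₀)/p₁ = 0.21249 / 0.6276 ≈ 0.3386
  upper = min{1, (1 − p₀)/p₁} = 0.5849 / 0.6276 ≈ 0.9320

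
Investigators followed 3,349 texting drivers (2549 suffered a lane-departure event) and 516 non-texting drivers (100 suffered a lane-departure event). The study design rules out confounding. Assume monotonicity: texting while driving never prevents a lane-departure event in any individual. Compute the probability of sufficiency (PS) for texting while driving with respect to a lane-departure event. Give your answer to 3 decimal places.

p₁ = P(outcome | exposed) = 2549/3349 = 0.76112
p₀ = P(outcome | unexposed) = 100/516 = 0.1938
Under exogeneity and monotonicity, PS = (p₁ − p₀) / (1 − p₀).
PS = (0.76112 − 0.1938) / (1 − 0.1938) = 0.56732 / 0.8062 ≈ 0.7037

PS ≈ 0.704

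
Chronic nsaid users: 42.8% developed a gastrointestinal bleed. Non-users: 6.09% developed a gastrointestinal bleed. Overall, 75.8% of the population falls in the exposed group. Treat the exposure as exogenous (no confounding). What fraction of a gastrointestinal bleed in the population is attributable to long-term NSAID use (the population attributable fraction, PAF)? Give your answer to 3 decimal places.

p₁ = 0.428, p₀ = 0.0609.
Overall risk P(Y=1) = π·p₁ + (1−π)·p₀ = 0.758×0.428 + 0.242×0.0609 = 0.33916.
Under exogeneity, PAF = [P(Y=1) − p₀] / P(Y=1).
PAF = (0.33916 − 0.0609) / 0.33916 ≈ 0.8204

PAF ≈ 0.820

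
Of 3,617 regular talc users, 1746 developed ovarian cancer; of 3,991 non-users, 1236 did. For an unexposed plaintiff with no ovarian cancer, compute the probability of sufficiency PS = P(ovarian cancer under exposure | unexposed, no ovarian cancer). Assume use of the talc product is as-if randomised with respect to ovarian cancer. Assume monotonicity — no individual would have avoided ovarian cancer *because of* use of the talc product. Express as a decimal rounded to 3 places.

p₁ = P(outcome | exposed) = 1746/3617 = 0.48272
p₀ = P(outcome | unexposed) = 1236/3991 = 0.3097
Under exogeneity and monotonicity, PS = (p₁ − p₀) / (1 − p₀).
PS = (0.48272 − 0.3097) / (1 − 0.3097) = 0.17302 / 0.6903 ≈ 0.2506

PS ≈ 0.251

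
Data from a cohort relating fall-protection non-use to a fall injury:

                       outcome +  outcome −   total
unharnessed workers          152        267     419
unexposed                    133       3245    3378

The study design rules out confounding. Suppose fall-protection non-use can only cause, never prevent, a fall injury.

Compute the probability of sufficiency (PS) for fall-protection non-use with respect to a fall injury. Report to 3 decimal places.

p₁ = P(outcome | exposed) = 152/419 = 0.36277
p₀ = P(outcome | unexposed) = 133/3378 = 0.039372
Under exogeneity and monotonicity, PS = (p₁ − p₀) / (1 − p₀).
PS = (0.36277 − 0.039372) / (1 − 0.039372) = 0.3234 / 0.96063 ≈ 0.3367

PS ≈ 0.337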